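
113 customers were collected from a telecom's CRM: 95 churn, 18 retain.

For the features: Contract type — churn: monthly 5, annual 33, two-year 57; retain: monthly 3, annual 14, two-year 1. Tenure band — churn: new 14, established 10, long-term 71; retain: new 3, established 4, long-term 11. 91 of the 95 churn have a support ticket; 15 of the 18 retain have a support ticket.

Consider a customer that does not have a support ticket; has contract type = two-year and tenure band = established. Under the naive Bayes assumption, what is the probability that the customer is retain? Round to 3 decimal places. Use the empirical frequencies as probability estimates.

0.128

churn: (95/113) × (57/95) × (10/95) × (4/95) ≈ 0.00223568
retain: (18/113) × (1/18) × (4/18) × (3/18) ≈ 0.000327761
P(retain | x) = 0.000327761 / 0.002563441 ≈ 0.128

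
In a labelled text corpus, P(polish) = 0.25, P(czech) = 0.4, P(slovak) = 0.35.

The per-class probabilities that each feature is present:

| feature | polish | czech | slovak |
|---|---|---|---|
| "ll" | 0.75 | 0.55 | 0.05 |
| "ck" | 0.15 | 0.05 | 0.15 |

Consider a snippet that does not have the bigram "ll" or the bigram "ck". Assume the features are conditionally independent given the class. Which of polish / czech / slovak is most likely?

slovak

polish: 0.25 × (1−0.75) × (1−0.15) = 0.053125
czech: 0.4 × (1−0.55) × (1−0.05) = 0.171
slovak: 0.35 × (1−0.05) × (1−0.15) = 0.282625
Highest score → slovak.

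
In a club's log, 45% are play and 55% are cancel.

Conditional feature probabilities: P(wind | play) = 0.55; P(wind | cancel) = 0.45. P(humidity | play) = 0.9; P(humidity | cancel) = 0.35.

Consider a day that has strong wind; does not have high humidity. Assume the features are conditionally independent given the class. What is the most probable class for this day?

cancel

play: 0.45 × 0.55 × (1−0.9) = 0.02475
cancel: 0.55 × 0.45 × (1−0.35) = 0.160875
Highest score → cancel.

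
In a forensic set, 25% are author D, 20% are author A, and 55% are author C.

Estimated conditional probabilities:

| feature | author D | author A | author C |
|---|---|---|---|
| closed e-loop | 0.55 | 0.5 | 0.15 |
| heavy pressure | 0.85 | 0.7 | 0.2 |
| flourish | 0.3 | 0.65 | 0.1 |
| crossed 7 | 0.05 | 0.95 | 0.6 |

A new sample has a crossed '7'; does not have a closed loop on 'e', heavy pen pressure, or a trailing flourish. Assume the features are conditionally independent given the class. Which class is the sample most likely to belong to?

author D: 0.25 × (1−0.55) × (1−0.85) × (1−0.3) × 0.05 = 0.000590625
author A: 0.2 × (1−0.5) × (1−0.7) × (1−0.65) × 0.95 = 0.009975
author C: 0.55 × (1−0.15) × (1−0.2) × (1−0.1) × 0.6 = 0.20196
Highest score → author C.

author C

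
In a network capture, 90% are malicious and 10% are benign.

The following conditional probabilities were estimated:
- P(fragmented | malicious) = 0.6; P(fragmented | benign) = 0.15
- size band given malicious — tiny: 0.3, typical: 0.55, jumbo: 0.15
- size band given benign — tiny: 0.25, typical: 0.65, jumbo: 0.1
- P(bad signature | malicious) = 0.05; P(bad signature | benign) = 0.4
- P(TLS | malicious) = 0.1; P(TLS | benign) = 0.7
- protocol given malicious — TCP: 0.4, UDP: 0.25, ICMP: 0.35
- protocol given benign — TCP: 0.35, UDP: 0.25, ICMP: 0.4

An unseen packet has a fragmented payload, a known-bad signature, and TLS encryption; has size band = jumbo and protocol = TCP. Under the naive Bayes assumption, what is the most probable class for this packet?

malicious: 0.9 × 0.6 × 0.15 × 0.05 × 0.1 × 0.4 = 0.000162
benign: 0.1 × 0.15 × 0.1 × 0.4 × 0.7 × 0.35 = 0.000147
Highest score → malicious.

malicious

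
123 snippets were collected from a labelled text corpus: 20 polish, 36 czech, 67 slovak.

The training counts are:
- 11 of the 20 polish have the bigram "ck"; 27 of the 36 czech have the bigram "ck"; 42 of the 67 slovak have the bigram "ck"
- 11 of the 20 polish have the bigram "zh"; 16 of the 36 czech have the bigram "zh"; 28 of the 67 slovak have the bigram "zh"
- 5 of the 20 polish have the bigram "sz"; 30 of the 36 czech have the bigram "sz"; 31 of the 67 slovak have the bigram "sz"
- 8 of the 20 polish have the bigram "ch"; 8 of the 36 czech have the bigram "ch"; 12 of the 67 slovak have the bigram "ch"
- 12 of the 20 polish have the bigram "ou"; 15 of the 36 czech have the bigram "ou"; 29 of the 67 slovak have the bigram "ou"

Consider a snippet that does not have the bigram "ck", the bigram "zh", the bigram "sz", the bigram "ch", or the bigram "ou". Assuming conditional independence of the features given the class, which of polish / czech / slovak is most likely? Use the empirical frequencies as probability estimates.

polish: (20/123) × (9/20) × (9/20) × (15/20) × (12/20) × (8/20) ≈ 0.00592683
czech: (36/123) × (9/36) × (20/36) × (6/36) × (28/36) × (21/36) ≈ 0.00307387
slovak: (67/123) × (25/67) × (39/67) × (36/67) × (55/67) × (38/67) ≈ 0.0295971
Highest score → slovak.

slovak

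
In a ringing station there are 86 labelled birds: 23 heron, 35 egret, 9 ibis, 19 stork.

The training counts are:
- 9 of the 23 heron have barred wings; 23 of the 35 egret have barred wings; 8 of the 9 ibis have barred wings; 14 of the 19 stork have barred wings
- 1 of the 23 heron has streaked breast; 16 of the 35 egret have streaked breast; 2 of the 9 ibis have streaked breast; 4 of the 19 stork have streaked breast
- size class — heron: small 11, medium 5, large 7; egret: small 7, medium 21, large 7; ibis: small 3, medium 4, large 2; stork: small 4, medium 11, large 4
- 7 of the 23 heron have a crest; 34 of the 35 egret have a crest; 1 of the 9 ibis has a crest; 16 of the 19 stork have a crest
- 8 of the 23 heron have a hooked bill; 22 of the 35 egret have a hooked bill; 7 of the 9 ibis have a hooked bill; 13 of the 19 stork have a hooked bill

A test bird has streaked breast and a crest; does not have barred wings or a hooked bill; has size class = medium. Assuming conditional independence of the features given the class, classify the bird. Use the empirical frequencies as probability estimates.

egret

heron: (23/86) × (14/23) × (1/23) × (5/23) × (7/23) × (15/23) ≈ 0.000305406
egret: (35/86) × (12/35) × (16/35) × (21/35) × (34/35) × (13/35) ≈ 0.0138093
ibis: (9/86) × (1/9) × (2/9) × (4/9) × (1/9) × (2/9) ≈ 0.0000283564
stork: (19/86) × (5/19) × (4/19) × (11/19) × (16/19) × (6/19) ≈ 0.00188443
Highest score → egret.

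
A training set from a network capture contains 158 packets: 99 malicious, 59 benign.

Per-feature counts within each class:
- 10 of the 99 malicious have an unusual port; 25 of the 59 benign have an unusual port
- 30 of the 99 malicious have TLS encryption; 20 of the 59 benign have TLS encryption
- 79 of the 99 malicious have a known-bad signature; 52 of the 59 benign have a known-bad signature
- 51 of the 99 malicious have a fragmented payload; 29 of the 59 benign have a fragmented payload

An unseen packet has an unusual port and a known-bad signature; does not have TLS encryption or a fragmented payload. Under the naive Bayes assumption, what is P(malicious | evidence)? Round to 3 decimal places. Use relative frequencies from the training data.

0.267

malicious: (99/158) × (10/99) × (69/99) × (79/99) × (48/99) ≈ 0.0170669
benign: (59/158) × (25/59) × (39/59) × (52/59) × (30/59) ≈ 0.0468723
P(malicious | x) = 0.0170669 / 0.0639392 ≈ 0.267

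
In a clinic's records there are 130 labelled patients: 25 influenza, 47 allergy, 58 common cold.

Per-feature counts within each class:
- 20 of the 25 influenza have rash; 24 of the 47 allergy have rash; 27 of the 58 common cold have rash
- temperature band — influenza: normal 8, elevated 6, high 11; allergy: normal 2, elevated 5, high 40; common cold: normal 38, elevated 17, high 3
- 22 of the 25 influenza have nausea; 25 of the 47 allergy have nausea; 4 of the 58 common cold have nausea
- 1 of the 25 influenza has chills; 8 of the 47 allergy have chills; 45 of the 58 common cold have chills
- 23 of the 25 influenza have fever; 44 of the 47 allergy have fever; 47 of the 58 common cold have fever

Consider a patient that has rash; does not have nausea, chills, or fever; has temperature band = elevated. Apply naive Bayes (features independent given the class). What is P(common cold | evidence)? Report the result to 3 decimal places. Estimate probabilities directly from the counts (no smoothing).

influenza: (25/130) × (20/25) × (6/25) × (3/25) × (24/25) × (2/25) ≈ 0.000340283
allergy: (47/130) × (24/47) × (5/47) × (22/47) × (39/47) × (3/47) ≈ 0.000486917
common cold: (58/130) × (27/58) × (17/58) × (54/58) × (13/58) × (11/58) ≈ 0.00240928
P(common cold | x) = 0.00240928 / 0.00323648 ≈ 0.744

0.744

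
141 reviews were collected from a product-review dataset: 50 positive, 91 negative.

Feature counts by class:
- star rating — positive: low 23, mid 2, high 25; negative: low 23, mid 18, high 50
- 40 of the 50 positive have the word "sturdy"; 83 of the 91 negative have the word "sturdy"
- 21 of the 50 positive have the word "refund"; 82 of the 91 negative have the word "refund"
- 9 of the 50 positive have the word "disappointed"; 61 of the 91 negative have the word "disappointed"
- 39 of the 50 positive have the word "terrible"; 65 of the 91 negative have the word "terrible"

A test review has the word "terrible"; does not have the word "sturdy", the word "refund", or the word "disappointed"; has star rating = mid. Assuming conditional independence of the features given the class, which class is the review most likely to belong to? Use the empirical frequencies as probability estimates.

positive

positive: (50/141) × (2/50) × (10/50) × (29/50) × (41/50) × (39/50) ≈ 0.00105239
negative: (91/141) × (18/91) × (8/91) × (9/91) × (30/91) × (65/91) ≈ 0.00026137
Highest score → positive.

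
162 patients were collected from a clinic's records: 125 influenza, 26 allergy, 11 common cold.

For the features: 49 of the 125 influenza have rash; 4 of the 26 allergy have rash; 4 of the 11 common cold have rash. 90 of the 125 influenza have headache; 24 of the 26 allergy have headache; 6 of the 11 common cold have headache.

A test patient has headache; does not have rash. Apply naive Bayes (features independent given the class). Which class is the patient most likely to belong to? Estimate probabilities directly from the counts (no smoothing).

influenza: (125/162) × (76/125) × (90/125) ≈ 0.337778
allergy: (26/162) × (22/26) × (24/26) ≈ 0.125356
common cold: (11/162) × (7/11) × (6/11) ≈ 0.023569
Highest score → influenza.

influenza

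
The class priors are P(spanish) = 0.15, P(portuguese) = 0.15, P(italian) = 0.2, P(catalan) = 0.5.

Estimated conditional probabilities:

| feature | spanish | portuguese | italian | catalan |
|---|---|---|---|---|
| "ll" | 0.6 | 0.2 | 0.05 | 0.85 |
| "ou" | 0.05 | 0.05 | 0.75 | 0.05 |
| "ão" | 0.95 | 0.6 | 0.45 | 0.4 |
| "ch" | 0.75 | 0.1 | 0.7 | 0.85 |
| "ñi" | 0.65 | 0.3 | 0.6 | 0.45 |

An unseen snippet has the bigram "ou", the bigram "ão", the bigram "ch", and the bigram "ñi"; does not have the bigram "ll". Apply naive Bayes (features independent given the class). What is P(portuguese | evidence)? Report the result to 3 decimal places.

0.004

spanish: 0.15 × (1−0.6) × 0.05 × 0.95 × 0.75 × 0.65 = 0.001389375
portuguese: 0.15 × (1−0.2) × 0.05 × 0.6 × 0.1 × 0.3 = 0.000108
italian: 0.2 × (1−0.05) × 0.75 × 0.45 × 0.7 × 0.6 = 0.0269325
catalan: 0.5 × (1−0.85) × 0.05 × 0.4 × 0.85 × 0.45 = 0.00057375
P(portuguese | x) = 0.000108 / 0.029003625 ≈ 0.004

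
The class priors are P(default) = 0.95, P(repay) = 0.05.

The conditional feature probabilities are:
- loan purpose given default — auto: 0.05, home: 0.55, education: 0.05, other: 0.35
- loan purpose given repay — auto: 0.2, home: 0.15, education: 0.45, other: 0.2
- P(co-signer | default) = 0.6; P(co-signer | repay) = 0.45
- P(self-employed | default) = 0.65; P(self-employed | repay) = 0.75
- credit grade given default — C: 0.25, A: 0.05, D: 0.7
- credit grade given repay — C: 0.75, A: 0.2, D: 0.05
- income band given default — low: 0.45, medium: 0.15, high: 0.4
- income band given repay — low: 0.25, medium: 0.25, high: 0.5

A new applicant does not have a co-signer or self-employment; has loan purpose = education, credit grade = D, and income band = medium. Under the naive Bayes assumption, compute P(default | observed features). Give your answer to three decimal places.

default: 0.95 × 0.05 × (1−0.6) × (1−0.65) × 0.7 × 0.15 = 0.00069825
repay: 0.05 × 0.45 × (1−0.45) × (1−0.75) × 0.05 × 0.25 = 0.000038671875
P(default | x) = 0.00069825 / 0.000736921875 ≈ 0.948

0.948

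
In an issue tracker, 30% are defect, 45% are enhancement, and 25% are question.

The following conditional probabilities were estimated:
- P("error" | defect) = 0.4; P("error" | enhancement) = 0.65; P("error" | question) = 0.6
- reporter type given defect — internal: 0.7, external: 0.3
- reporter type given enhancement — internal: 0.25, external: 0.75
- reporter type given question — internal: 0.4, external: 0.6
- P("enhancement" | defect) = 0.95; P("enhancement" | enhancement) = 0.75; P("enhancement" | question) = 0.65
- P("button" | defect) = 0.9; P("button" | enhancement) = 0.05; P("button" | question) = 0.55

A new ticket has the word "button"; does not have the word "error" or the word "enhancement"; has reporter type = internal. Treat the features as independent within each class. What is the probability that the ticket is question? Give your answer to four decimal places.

defect: 0.3 × (1−0.4) × 0.7 × (1−0.95) × 0.9 = 0.00567
enhancement: 0.45 × (1−0.65) × 0.25 × (1−0.75) × 0.05 = 0.0004921875
question: 0.25 × (1−0.6) × 0.4 × (1−0.65) × 0.55 = 0.0077
P(question | x) = 0.0077 / 0.0138621875 ≈ 0.5555

0.5555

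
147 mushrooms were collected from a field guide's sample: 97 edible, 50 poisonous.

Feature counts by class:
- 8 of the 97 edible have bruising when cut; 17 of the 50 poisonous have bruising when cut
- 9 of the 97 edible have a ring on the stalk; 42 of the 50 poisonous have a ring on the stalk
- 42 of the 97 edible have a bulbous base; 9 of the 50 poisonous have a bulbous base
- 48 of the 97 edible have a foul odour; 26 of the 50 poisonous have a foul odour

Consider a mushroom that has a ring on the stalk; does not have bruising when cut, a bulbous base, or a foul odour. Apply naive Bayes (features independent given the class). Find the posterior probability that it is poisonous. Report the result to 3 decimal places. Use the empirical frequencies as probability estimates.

edible: (97/147) × (89/97) × (9/97) × (55/97) × (49/97) ≈ 0.0160901
poisonous: (50/147) × (33/50) × (42/50) × (41/50) × (24/50) ≈ 0.0742217
P(poisonous | x) = 0.0742217 / 0.0903118 ≈ 0.822

0.822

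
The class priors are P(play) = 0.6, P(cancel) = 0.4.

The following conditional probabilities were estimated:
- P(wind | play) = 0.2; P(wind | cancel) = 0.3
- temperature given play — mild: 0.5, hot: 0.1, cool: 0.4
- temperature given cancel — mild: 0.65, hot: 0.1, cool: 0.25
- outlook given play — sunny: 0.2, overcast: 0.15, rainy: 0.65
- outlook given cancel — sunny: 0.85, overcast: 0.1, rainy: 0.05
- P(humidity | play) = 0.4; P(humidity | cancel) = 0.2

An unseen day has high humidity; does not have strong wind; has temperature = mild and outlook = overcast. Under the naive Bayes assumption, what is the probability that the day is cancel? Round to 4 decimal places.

0.2018

play: 0.6 × (1−0.2) × 0.5 × 0.15 × 0.4 = 0.0144
cancel: 0.4 × (1−0.3) × 0.65 × 0.1 × 0.2 = 0.00364
P(cancel | x) = 0.00364 / 0.01804 ≈ 0.2018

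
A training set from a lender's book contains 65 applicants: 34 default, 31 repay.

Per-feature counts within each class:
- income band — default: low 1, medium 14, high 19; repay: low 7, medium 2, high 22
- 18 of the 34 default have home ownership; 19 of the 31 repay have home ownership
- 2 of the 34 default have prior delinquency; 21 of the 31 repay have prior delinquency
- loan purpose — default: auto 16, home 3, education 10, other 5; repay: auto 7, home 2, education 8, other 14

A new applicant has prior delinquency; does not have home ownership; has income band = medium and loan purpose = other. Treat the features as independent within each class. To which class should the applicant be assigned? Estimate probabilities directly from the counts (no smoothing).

repay

default: (34/65) × (14/34) × (16/34) × (2/34) × (5/34) ≈ 0.000876795
repay: (31/65) × (2/31) × (12/31) × (21/31) × (14/31) ≈ 0.00364385
Highest score → repay.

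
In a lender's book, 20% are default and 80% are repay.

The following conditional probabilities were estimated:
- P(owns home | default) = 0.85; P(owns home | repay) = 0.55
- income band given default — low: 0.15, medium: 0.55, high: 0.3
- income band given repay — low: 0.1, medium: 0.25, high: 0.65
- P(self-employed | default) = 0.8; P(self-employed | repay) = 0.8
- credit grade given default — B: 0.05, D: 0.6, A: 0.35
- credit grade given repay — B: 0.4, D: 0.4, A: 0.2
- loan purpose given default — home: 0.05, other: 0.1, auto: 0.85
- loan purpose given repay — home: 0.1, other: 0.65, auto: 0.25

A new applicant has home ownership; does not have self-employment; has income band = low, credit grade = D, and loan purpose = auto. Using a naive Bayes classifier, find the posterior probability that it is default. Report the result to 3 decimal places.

default: 0.2 × 0.85 × 0.15 × (1−0.8) × 0.6 × 0.85 = 0.002601
repay: 0.8 × 0.55 × 0.1 × (1−0.8) × 0.4 × 0.25 = 0.00088
P(default | x) = 0.002601 / 0.003481 ≈ 0.747

0.747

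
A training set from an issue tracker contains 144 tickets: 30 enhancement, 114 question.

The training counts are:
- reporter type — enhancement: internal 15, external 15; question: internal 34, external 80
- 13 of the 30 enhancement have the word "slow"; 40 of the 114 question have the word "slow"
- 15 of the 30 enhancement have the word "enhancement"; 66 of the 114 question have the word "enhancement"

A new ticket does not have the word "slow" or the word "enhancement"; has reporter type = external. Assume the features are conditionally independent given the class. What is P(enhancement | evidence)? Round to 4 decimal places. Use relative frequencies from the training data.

enhancement: (30/144) × (15/30) × (17/30) × (15/30) ≈ 0.0295139
question: (114/144) × (80/114) × (74/114) × (48/114) ≈ 0.151842
P(enhancement | x) = 0.0295139 / 0.1813559 ≈ 0.1627

0.1627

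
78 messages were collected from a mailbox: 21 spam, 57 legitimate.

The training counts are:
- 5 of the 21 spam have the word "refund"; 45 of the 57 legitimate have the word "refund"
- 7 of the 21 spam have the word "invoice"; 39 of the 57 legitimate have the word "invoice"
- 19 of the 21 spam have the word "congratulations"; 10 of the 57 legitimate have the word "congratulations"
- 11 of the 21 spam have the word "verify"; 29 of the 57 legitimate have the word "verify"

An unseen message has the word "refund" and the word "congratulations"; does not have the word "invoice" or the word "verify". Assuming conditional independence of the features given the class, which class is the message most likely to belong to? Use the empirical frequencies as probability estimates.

spam

spam: (21/78) × (5/21) × (14/21) × (19/21) × (10/21) ≈ 0.0184119
legitimate: (57/78) × (45/57) × (18/57) × (10/57) × (28/57) ≈ 0.0157009
Highest score → spam.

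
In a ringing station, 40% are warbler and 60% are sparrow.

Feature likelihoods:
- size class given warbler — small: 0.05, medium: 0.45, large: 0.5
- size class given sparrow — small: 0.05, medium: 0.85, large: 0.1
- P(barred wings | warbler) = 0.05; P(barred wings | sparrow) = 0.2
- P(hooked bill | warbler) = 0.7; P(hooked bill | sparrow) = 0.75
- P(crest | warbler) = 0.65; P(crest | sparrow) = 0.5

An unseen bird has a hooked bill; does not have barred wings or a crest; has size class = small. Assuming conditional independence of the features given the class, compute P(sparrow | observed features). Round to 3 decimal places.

0.659

warbler: 0.4 × 0.05 × (1−0.05) × 0.7 × (1−0.65) = 0.004655
sparrow: 0.6 × 0.05 × (1−0.2) × 0.75 × (1−0.5) = 0.009
P(sparrow | x) = 0.009 / 0.013655 ≈ 0.659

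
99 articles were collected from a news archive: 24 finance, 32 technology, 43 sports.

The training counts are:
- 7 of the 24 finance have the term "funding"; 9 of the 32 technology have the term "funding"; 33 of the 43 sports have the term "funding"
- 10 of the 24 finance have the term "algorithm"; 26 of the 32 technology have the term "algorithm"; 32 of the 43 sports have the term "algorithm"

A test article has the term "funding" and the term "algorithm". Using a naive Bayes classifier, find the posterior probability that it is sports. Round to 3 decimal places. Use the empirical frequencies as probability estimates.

finance: (24/99) × (7/24) × (10/24) ≈ 0.0294613
technology: (32/99) × (9/32) × (26/32) ≈ 0.0738636
sports: (43/99) × (33/43) × (32/43) ≈ 0.248062
P(sports | x) = 0.248062 / 0.3513869 ≈ 0.706

0.706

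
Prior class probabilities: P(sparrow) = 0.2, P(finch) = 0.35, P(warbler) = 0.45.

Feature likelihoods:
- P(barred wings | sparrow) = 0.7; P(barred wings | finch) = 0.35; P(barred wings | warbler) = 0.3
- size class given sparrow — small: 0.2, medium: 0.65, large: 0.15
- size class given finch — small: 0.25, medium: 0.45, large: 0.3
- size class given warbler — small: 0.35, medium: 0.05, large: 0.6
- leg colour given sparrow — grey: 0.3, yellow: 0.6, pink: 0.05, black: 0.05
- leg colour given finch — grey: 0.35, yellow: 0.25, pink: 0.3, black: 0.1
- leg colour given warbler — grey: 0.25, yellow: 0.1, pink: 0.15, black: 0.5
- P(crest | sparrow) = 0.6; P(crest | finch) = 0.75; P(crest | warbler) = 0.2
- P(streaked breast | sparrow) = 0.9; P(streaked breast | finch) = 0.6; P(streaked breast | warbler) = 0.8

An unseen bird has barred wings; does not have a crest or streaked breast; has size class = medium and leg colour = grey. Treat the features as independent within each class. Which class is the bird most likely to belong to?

finch

sparrow: 0.2 × 0.7 × 0.65 × 0.3 × (1−0.6) × (1−0.9) = 0.001092
finch: 0.35 × 0.35 × 0.45 × 0.35 × (1−0.75) × (1−0.6) = 0.001929375
warbler: 0.45 × 0.3 × 0.05 × 0.25 × (1−0.2) × (1−0.8) = 0.00027
Highest score → finch.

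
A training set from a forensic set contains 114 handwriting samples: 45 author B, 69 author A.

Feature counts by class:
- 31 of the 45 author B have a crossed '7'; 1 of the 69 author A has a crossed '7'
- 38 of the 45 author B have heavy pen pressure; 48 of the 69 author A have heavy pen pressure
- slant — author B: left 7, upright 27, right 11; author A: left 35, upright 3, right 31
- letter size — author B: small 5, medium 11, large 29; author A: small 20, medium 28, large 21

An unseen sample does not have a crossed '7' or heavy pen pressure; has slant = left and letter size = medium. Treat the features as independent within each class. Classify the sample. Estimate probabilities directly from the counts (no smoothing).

author B: (45/114) × (14/45) × (7/45) × (7/45) × (11/45) ≈ 0.000726398
author A: (69/114) × (68/69) × (21/69) × (35/69) × (28/69) ≈ 0.0373682
Highest score → author A.

author A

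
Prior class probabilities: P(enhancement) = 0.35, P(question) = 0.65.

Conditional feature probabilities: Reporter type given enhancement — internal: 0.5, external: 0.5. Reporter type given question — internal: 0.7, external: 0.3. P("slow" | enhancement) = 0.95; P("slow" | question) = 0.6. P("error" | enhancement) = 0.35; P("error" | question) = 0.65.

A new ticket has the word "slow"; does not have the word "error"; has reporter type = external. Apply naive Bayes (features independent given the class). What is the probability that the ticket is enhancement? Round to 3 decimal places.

enhancement: 0.35 × 0.5 × 0.95 × (1−0.35) = 0.1080625
question: 0.65 × 0.3 × 0.6 × (1−0.65) = 0.04095
P(enhancement | x) = 0.1080625 / 0.1490125 ≈ 0.725

0.725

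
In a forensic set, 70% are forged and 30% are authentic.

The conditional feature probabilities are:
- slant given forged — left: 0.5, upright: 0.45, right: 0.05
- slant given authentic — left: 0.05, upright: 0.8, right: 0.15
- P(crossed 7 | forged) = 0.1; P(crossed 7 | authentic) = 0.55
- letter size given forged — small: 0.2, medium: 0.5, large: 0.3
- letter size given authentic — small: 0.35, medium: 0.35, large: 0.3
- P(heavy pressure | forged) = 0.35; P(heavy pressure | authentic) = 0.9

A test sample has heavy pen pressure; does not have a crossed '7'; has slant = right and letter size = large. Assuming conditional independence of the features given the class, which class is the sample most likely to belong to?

forged: 0.7 × 0.05 × (1−0.1) × 0.3 × 0.35 = 0.0033075
authentic: 0.3 × 0.15 × (1−0.55) × 0.3 × 0.9 = 0.0054675
Highest score → authentic.

authentic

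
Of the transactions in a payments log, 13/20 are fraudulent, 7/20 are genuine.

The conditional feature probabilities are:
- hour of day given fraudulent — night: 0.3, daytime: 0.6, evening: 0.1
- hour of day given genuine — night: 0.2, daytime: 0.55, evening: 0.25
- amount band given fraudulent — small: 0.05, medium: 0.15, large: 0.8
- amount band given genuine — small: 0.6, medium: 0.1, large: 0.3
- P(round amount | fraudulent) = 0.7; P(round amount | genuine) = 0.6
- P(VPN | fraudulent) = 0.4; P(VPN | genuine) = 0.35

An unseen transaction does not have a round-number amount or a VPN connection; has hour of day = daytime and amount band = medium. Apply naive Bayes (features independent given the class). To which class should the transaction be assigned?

fraudulent

fraudulent: 0.65 × 0.6 × 0.15 × (1−0.7) × (1−0.4) = 0.01053
genuine: 0.35 × 0.55 × 0.1 × (1−0.6) × (1−0.35) = 0.005005
Highest score → fraudulent.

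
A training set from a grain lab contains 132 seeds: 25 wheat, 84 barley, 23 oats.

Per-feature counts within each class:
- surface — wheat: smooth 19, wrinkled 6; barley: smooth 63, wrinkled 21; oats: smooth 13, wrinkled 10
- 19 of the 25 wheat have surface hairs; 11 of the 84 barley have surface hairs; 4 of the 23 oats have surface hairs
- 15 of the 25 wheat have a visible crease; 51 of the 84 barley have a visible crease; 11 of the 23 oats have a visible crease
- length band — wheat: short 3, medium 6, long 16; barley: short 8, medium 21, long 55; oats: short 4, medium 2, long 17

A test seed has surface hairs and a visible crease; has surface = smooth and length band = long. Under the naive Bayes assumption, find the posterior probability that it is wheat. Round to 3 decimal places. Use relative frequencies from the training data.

0.576

wheat: (25/132) × (19/25) × (19/25) × (15/25) × (16/25) ≈ 0.0420073
barley: (84/132) × (63/84) × (11/84) × (51/84) × (55/84) ≈ 0.0248459
oats: (23/132) × (13/23) × (4/23) × (11/23) × (17/23) ≈ 0.00605463
P(wheat | x) = 0.0420073 / 0.07290783 ≈ 0.576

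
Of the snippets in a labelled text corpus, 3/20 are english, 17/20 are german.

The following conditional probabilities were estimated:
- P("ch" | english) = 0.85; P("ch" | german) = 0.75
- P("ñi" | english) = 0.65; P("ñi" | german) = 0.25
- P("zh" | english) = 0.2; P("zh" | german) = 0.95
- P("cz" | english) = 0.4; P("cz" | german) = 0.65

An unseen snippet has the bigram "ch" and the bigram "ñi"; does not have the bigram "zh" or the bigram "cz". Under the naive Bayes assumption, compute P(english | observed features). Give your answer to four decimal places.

0.9345

english: 0.15 × 0.85 × 0.65 × (1−0.2) × (1−0.4) = 0.03978
german: 0.85 × 0.75 × 0.25 × (1−0.95) × (1−0.65) = 0.0027890625
P(english | x) = 0.03978 / 0.0425690625 ≈ 0.9345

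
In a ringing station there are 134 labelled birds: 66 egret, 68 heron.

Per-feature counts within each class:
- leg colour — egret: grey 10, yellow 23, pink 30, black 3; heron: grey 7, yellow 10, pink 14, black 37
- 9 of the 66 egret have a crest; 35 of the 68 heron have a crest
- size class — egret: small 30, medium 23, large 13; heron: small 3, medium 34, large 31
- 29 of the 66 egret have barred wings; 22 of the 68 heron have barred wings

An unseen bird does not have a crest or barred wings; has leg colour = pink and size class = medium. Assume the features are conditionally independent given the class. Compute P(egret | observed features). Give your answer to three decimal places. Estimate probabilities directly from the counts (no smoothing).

0.688

egret: (66/134) × (30/66) × (57/66) × (23/66) × (37/66) ≈ 0.0377737
heron: (68/134) × (14/68) × (33/68) × (34/68) × (46/68) ≈ 0.0171493
P(egret | x) = 0.0377737 / 0.054923 ≈ 0.688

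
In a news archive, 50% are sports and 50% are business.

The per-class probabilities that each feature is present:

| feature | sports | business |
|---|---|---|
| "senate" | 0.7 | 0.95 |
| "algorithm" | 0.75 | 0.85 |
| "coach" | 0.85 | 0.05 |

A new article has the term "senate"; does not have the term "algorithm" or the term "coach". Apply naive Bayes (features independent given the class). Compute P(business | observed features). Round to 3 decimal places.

0.838

sports: 0.5 × 0.7 × (1−0.75) × (1−0.85) = 0.013125
business: 0.5 × 0.95 × (1−0.85) × (1−0.05) = 0.0676875
P(business | x) = 0.0676875 / 0.0808125 ≈ 0.838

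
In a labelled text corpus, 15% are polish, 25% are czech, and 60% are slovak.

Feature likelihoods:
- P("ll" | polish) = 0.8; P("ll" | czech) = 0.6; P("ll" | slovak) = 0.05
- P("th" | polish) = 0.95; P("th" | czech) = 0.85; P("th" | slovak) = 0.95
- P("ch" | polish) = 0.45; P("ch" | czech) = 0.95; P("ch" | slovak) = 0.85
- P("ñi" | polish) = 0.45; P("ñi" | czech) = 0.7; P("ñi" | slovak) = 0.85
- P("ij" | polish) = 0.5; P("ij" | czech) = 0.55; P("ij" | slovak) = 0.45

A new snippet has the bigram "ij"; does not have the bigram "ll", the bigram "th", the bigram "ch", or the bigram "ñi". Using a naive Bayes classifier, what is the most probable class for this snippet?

slovak

polish: 0.15 × (1−0.8) × (1−0.95) × (1−0.45) × (1−0.45) × 0.5 = 0.000226875
czech: 0.25 × (1−0.6) × (1−0.85) × (1−0.95) × (1−0.7) × 0.55 = 0.00012375
slovak: 0.6 × (1−0.05) × (1−0.95) × (1−0.85) × (1−0.85) × 0.45 = 0.0002885625
Highest score → slovak.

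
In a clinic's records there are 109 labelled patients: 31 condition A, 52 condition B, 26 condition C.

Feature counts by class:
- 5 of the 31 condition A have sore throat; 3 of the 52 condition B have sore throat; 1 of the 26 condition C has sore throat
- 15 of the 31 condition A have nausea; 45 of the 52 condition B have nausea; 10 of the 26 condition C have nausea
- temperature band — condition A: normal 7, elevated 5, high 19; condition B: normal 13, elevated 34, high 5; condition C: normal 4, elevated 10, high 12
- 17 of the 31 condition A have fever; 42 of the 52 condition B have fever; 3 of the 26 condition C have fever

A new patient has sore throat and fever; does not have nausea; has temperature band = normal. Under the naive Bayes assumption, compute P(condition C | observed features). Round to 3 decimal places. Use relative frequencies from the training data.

0.027

condition A: (31/109) × (5/31) × (16/31) × (7/31) × (17/31) ≈ 0.00293174
condition B: (52/109) × (3/52) × (7/52) × (13/52) × (42/52) ≈ 0.000748127
condition C: (26/109) × (1/26) × (16/26) × (4/26) × (3/26) ≈ 0.00010022
P(condition C | x) = 0.00010022 / 0.003780087 ≈ 0.027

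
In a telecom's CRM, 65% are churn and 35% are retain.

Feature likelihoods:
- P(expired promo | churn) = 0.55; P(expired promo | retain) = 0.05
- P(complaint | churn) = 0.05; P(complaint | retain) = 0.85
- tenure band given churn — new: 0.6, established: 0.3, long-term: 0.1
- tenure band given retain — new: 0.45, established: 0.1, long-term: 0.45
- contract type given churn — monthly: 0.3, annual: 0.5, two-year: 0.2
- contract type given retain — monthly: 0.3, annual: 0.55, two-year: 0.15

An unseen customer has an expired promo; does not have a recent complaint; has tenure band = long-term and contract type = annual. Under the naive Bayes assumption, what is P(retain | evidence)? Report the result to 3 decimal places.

churn: 0.65 × 0.55 × (1−0.05) × 0.1 × 0.5 = 0.01698125
retain: 0.35 × 0.05 × (1−0.85) × 0.45 × 0.55 = 0.0006496875
P(retain | x) = 0.0006496875 / 0.0176309375 ≈ 0.037

0.037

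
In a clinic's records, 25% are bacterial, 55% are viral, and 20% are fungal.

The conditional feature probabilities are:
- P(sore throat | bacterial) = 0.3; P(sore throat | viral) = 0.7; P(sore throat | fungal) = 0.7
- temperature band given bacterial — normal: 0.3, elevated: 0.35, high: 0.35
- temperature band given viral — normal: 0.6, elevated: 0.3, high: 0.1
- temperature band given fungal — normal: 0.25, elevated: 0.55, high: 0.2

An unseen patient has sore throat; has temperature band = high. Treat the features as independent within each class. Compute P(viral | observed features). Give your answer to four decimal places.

0.4151

bacterial: 0.25 × 0.3 × 0.35 = 0.02625
viral: 0.55 × 0.7 × 0.1 = 0.0385
fungal: 0.2 × 0.7 × 0.2 = 0.028
P(viral | x) = 0.0385 / 0.09275 ≈ 0.4151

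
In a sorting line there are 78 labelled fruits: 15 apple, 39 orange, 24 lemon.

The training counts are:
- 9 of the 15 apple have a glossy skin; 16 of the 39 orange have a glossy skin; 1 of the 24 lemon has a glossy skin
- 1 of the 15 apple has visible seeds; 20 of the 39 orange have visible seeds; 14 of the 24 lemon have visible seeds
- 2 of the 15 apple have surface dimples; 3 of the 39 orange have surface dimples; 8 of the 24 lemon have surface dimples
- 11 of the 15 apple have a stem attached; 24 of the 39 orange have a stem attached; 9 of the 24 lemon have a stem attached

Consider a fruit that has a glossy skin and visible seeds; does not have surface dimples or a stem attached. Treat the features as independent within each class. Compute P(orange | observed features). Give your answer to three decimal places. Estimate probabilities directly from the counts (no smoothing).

apple: (15/78) × (9/15) × (1/15) × (13/15) × (4/15) ≈ 0.00177778
orange: (39/78) × (16/39) × (20/39) × (36/39) × (15/39) ≈ 0.037347
lemon: (24/78) × (1/24) × (14/24) × (16/24) × (15/24) ≈ 0.0031161
P(orange | x) = 0.037347 / 0.04224088 ≈ 0.884

0.884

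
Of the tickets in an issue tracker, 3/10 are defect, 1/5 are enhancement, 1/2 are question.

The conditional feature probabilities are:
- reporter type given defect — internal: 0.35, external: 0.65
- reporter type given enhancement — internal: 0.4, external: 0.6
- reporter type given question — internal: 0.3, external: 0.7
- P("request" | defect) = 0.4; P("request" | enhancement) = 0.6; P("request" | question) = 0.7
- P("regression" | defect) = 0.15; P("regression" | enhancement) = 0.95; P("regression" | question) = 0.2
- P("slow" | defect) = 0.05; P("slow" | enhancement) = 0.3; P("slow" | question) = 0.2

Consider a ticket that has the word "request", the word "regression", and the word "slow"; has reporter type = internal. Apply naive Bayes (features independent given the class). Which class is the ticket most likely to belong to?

enhancement

defect: 0.3 × 0.35 × 0.4 × 0.15 × 0.05 = 0.000315
enhancement: 0.2 × 0.4 × 0.6 × 0.95 × 0.3 = 0.01368
question: 0.5 × 0.3 × 0.7 × 0.2 × 0.2 = 0.0042
Highest score → enhancement.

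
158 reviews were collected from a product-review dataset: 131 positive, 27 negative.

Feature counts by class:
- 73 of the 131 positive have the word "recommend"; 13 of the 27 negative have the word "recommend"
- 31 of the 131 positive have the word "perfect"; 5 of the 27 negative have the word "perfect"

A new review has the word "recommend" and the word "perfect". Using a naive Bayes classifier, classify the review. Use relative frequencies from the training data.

positive: (131/158) × (73/131) × (31/131) ≈ 0.109334
negative: (27/158) × (13/27) × (5/27) ≈ 0.0152368
Highest score → positive.

positive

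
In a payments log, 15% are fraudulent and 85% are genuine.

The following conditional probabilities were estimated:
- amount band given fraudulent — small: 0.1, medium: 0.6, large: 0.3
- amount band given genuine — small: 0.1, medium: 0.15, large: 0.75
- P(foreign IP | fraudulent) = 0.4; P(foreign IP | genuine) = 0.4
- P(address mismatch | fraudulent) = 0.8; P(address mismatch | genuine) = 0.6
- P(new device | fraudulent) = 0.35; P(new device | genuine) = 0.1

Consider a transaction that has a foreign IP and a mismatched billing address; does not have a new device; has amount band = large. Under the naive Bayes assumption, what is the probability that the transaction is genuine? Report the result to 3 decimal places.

0.936

fraudulent: 0.15 × 0.3 × 0.4 × 0.8 × (1−0.35) = 0.00936
genuine: 0.85 × 0.75 × 0.4 × 0.6 × (1−0.1) = 0.1377
P(genuine | x) = 0.1377 / 0.14706 ≈ 0.936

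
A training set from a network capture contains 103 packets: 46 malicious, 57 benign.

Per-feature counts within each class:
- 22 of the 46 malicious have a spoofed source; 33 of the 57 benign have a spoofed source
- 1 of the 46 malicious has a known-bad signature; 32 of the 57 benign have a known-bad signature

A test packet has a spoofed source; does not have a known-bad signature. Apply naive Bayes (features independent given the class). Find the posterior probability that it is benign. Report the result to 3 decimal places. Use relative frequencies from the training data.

malicious: (46/103) × (22/46) × (45/46) ≈ 0.208949
benign: (57/103) × (33/57) × (25/57) ≈ 0.140521
P(benign | x) = 0.140521 / 0.34947 ≈ 0.402

0.402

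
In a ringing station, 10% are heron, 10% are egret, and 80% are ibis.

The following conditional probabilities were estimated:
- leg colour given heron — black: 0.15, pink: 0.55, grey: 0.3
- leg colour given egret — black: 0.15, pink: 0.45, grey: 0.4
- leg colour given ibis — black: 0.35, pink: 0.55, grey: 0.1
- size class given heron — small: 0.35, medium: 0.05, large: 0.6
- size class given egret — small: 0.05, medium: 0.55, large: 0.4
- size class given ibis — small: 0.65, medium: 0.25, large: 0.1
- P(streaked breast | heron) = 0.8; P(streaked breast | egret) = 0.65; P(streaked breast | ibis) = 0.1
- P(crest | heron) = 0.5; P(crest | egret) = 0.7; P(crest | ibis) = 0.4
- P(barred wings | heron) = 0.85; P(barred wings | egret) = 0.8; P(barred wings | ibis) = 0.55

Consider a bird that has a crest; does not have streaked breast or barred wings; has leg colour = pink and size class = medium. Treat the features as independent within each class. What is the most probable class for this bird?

heron: 0.1 × 0.55 × 0.05 × (1−0.8) × 0.5 × (1−0.85) = 0.00004125
egret: 0.1 × 0.45 × 0.55 × (1−0.65) × 0.7 × (1−0.8) = 0.00121275
ibis: 0.8 × 0.55 × 0.25 × (1−0.1) × 0.4 × (1−0.55) = 0.01782
Highest score → ibis.

ibis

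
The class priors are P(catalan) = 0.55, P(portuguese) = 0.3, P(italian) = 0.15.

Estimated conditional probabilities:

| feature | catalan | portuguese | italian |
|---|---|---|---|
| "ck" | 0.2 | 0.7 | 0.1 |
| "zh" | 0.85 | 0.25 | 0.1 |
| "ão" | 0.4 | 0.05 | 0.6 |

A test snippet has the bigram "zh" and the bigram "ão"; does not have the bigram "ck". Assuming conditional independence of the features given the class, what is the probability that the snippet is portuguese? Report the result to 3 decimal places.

0.007

catalan: 0.55 × (1−0.2) × 0.85 × 0.4 = 0.1496
portuguese: 0.3 × (1−0.7) × 0.25 × 0.05 = 0.001125
italian: 0.15 × (1−0.1) × 0.1 × 0.6 = 0.0081
P(portuguese | x) = 0.001125 / 0.158825 ≈ 0.007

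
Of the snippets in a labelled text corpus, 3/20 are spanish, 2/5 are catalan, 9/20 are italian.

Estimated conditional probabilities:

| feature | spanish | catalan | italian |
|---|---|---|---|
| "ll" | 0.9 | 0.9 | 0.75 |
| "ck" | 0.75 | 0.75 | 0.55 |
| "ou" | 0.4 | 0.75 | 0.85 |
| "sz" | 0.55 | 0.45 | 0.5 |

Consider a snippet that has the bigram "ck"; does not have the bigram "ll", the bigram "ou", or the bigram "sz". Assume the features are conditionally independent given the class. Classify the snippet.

spanish: 0.15 × (1−0.9) × 0.75 × (1−0.4) × (1−0.55) = 0.0030375
catalan: 0.4 × (1−0.9) × 0.75 × (1−0.75) × (1−0.45) = 0.004125
italian: 0.45 × (1−0.75) × 0.55 × (1−0.85) × (1−0.5) = 0.004640625
Highest score → italian.

italian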